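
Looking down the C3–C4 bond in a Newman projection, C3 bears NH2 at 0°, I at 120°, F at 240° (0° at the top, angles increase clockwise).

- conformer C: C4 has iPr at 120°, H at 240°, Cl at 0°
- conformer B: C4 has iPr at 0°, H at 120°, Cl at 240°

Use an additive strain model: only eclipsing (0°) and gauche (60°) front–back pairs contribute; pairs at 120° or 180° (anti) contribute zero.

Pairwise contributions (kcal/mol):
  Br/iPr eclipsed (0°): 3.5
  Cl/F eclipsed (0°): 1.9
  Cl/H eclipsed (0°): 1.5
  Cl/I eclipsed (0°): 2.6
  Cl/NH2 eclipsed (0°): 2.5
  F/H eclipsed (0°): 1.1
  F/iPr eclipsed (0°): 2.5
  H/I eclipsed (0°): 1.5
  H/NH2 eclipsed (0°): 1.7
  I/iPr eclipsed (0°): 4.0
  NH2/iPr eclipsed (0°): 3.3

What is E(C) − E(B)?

+0.9 kcal/mol

C (eclipsed): NH2(0°)/Cl(0°) eclipsed 2.5; I(120°)/iPr(120°) eclipsed 4.0; F(240°)/H(240°) eclipsed 1.1 → 7.6 kcal/mol.
B (eclipsed): NH2(0°)/iPr(0°) eclipsed 3.3; I(120°)/H(120°) eclipsed 1.5; F(240°)/Cl(240°) eclipsed 1.9 → 6.7 kcal/mol.
E(C) − E(B) = 7.6 − 6.7 = +0.9 kcal/mol.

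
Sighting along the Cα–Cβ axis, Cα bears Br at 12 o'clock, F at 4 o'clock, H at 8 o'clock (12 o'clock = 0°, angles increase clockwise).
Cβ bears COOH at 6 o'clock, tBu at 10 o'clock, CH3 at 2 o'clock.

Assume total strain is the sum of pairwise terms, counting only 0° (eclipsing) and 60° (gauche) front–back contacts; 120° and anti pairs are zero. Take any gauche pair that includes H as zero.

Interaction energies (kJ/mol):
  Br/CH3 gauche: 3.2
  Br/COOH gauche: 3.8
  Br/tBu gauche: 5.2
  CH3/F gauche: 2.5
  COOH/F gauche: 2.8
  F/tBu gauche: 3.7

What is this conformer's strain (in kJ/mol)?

This conformer (staggered): Br(0°)/tBu(300°) gauche 5.2; Br(0°)/CH3(60°) gauche 3.2; F(120°)/COOH(180°) gauche 2.8; F(120°)/CH3(60°) gauche 2.5 → 13.7 kJ/mol.

13.7 kJ/mol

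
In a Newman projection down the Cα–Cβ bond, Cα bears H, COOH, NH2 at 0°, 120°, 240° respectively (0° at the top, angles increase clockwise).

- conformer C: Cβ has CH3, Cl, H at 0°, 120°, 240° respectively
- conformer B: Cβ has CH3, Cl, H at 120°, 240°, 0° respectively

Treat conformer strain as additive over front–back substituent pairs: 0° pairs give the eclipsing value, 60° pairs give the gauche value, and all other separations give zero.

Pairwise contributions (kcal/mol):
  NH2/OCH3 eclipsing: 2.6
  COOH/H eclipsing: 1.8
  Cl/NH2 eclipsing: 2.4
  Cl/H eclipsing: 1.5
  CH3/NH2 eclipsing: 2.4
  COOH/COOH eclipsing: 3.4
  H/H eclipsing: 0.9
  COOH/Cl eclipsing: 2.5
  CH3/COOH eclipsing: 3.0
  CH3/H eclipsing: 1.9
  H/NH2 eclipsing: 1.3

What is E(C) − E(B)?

-0.6 kcal/mol

C (eclipsed): H–CH3 eclipsed, COOH–Cl eclipsed, NH2–H eclipsed; 1.9 + 2.5 + 1.3 = 5.7 kcal/mol.
B (eclipsed): H–H eclipsed, COOH–CH3 eclipsed, NH2–Cl eclipsed; 0.9 + 3.0 + 2.4 = 6.3 kcal/mol.
E(C) − E(B) = 5.7 − 6.3 = -0.6 kcal/mol.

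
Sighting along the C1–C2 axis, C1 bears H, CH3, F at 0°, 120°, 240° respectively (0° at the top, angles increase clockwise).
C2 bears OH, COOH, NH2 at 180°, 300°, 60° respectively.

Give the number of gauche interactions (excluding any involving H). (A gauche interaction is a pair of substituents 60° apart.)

Non-H gauche pairs: CH3(120°)/OH(180°); CH3(120°)/NH2(60°); F(240°)/OH(180°); F(240°)/COOH(300°) — 4 interactions.

4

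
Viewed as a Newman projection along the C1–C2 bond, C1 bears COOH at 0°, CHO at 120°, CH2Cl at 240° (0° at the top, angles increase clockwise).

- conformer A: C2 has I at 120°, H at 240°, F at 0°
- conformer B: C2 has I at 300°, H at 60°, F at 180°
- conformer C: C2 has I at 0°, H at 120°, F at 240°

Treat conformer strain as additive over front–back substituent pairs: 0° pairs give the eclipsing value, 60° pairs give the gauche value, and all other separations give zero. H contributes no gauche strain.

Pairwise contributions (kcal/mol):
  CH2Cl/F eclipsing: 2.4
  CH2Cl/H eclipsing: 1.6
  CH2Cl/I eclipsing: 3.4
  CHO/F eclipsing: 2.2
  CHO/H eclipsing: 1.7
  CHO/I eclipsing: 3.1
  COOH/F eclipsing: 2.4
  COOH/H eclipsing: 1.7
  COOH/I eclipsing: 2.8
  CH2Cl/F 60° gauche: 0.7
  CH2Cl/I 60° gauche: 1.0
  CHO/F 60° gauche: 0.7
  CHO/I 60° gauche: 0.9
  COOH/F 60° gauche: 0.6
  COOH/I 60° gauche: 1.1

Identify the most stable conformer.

B

A (eclipsed): COOH(0°)/F(0°) eclipsed 2.4; CHO(120°)/I(120°) eclipsed 3.1; CH2Cl(240°)/H(240°) eclipsed 1.6 → 7.1 kcal/mol.
B (staggered): COOH(0°)/I(300°) gauche 1.1; CHO(120°)/F(180°) gauche 0.7; CH2Cl(240°)/I(300°) gauche 1.0; CH2Cl(240°)/F(180°) gauche 0.7 → 3.5 kcal/mol.
C (eclipsed): COOH(0°)/I(0°) eclipsed 2.8; CHO(120°)/H(120°) eclipsed 1.7; CH2Cl(240°)/F(240°) eclipsed 2.4 → 6.9 kcal/mol.
B has the lowest total (3.5 kcal/mol).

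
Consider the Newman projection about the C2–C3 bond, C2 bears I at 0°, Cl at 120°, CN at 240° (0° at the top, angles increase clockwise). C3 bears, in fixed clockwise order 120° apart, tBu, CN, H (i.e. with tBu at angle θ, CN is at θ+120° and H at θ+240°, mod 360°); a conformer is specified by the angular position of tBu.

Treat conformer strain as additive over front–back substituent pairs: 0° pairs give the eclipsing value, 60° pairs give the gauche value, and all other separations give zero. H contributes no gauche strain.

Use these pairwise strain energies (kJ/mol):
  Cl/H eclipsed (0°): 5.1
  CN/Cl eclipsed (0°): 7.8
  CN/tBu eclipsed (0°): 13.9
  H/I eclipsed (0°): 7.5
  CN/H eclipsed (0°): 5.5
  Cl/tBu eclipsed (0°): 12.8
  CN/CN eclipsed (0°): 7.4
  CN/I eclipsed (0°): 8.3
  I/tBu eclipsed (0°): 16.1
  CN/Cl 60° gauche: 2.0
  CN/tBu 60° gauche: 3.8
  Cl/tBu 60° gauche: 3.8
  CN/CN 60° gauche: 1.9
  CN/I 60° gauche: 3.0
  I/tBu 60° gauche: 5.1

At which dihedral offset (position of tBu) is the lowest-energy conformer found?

tBu at 0° (eclipsed): I–tBu eclipsed, Cl–CN eclipsed, CN–H eclipsed; 16.1 + 7.8 + 5.5 = 29.4 kJ/mol.
tBu at 60° (staggered): I–tBu gauche, Cl–tBu gauche, Cl–CN gauche, CN–CN gauche; 5.1 + 3.8 + 2.0 + 1.9 = 12.8 kJ/mol.
tBu at 120° (eclipsed): I–H eclipsed, Cl–tBu eclipsed, CN–CN eclipsed; 7.5 + 12.8 + 7.4 = 27.7 kJ/mol.
tBu at 180° (staggered): I–CN gauche, Cl–tBu gauche, CN–tBu gauche, CN–CN gauche; 3.0 + 3.8 + 3.8 + 1.9 = 12.5 kJ/mol.
tBu at 240° (eclipsed): I–CN eclipsed, Cl–H eclipsed, CN–tBu eclipsed; 8.3 + 5.1 + 13.9 = 27.3 kJ/mol.
tBu at 300° (staggered): I–tBu gauche, I–CN gauche, Cl–CN gauche, CN–tBu gauche; 5.1 + 3.0 + 2.0 + 3.8 = 13.9 kJ/mol.
The minimum (12.5 kJ/mol) occurs with tBu at 180°.

180°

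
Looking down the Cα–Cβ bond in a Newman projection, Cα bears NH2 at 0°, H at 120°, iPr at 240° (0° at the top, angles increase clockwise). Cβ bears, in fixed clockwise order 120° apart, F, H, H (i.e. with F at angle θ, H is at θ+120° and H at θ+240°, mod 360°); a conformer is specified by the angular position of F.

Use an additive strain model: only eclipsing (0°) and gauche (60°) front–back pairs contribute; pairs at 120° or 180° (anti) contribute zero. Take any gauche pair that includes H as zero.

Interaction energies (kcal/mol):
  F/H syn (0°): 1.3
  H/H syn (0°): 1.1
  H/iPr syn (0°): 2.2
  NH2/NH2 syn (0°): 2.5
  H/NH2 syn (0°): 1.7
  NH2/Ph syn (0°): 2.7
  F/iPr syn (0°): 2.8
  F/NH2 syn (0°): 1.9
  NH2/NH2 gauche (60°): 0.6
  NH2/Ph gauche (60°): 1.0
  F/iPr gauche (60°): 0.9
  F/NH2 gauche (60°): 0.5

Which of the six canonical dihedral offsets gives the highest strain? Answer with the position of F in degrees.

F at 0° is eclipsed. NH2 at 0° is eclipsed with F at 0° (1.9); H at 120° is eclipsed with H at 120° (1.1); iPr at 240° is eclipsed with H at 240° (2.2). Total 5.2 kcal/mol.
F at 60° is staggered. NH2 at 0° is gauche with F at 60° (0.5). Total 0.5 kcal/mol.
F at 120° is eclipsed. NH2 at 0° is eclipsed with H at 0° (1.7); H at 120° is eclipsed with F at 120° (1.3); iPr at 240° is eclipsed with H at 240° (2.2). Total 5.2 kcal/mol.
F at 180° is staggered. iPr at 240° is gauche with F at 180° (0.9). Total 0.9 kcal/mol.
F at 240° is eclipsed. NH2 at 0° is eclipsed with H at 0° (1.7); H at 120° is eclipsed with H at 120° (1.1); iPr at 240° is eclipsed with F at 240° (2.8). Total 5.6 kcal/mol.
F at 300° is staggered. NH2 at 0° is gauche with F at 300° (0.5); iPr at 240° is gauche with F at 300° (0.9). Total 1.4 kcal/mol.
The maximum (5.6 kcal/mol) occurs with F at 240°.

240°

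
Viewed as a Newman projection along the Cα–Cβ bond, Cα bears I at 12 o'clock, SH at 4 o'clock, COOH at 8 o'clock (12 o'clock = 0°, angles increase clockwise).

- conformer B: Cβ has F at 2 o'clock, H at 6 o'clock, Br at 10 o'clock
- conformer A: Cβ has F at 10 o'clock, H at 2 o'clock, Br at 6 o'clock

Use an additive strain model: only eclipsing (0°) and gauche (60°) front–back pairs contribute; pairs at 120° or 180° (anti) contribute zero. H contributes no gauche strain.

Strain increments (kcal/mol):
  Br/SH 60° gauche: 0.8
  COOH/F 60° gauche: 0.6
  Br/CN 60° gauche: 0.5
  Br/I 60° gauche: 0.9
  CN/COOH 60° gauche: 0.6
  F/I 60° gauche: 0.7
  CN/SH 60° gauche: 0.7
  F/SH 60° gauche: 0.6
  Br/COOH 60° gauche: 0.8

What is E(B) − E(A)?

+0.1 kcal/mol

B (staggered): I–F gauche, I–Br gauche, SH–F gauche, COOH–Br gauche; 0.7 + 0.9 + 0.6 + 0.8 = 3.0 kcal/mol.
A (staggered): I–F gauche, SH–Br gauche, COOH–F gauche, COOH–Br gauche; 0.7 + 0.8 + 0.6 + 0.8 = 2.9 kcal/mol.
E(B) − E(A) = 3.0 − 2.9 = +0.1 kcal/mol.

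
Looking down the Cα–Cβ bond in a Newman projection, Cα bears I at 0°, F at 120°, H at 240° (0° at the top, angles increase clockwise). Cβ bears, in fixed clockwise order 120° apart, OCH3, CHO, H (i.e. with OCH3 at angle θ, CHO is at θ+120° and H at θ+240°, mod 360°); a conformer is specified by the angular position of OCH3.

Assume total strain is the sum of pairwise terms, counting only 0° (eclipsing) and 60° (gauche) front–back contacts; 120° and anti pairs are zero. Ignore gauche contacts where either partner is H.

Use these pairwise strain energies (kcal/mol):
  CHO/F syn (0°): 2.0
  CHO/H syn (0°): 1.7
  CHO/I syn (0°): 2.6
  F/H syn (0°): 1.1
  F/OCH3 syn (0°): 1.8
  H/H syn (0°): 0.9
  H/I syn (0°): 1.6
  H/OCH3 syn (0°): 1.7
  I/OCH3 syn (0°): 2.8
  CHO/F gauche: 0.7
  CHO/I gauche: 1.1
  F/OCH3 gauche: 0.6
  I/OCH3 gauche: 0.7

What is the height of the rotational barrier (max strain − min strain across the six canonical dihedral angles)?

OCH3 at 0° is eclipsed. I at 0° is eclipsed with OCH3 at 0° (2.8); F at 120° is eclipsed with CHO at 120° (2.0); H at 240° is eclipsed with H at 240° (0.9). Total 5.7 kcal/mol.
OCH3 at 60° is staggered. I at 0° is gauche with OCH3 at 60° (0.7); F at 120° is gauche with OCH3 at 60° (0.6); F at 120° is gauche with CHO at 180° (0.7). Total 2.0 kcal/mol.
OCH3 at 120° is eclipsed. I at 0° is eclipsed with H at 0° (1.6); F at 120° is eclipsed with OCH3 at 120° (1.8); H at 240° is eclipsed with CHO at 240° (1.7). Total 5.1 kcal/mol.
OCH3 at 180° is staggered. I at 0° is gauche with CHO at 300° (1.1); F at 120° is gauche with OCH3 at 180° (0.6). Total 1.7 kcal/mol.
OCH3 at 240° is eclipsed. I at 0° is eclipsed with CHO at 0° (2.6); F at 120° is eclipsed with H at 120° (1.1); H at 240° is eclipsed with OCH3 at 240° (1.7). Total 5.4 kcal/mol.
OCH3 at 300° is staggered. I at 0° is gauche with OCH3 at 300° (0.7); I at 0° is gauche with CHO at 60° (1.1); F at 120° is gauche with CHO at 60° (0.7). Total 2.5 kcal/mol.
Max at 0° (5.7 kcal/mol), min at 180° (1.7 kcal/mol); barrier = 4.0 kcal/mol.

4.0 kcal/mol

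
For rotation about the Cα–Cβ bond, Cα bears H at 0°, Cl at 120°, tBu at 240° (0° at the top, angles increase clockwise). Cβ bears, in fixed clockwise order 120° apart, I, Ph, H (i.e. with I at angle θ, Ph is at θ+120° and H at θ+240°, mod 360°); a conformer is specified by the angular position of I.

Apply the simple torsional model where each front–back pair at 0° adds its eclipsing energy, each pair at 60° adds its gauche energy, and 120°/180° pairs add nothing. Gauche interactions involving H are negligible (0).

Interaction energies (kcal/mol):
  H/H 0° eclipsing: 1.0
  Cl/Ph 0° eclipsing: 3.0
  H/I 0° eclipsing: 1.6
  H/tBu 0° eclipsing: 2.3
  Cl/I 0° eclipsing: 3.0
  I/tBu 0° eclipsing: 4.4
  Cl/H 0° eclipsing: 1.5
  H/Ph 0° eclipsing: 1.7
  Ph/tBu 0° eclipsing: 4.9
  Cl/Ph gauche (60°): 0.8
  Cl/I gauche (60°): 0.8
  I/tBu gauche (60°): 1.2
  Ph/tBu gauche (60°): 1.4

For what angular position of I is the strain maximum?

120°

I at 0° is eclipsed. H at 0° is eclipsed with I at 0° (1.6); Cl at 120° is eclipsed with Ph at 120° (3.0); tBu at 240° is eclipsed with H at 240° (2.3). Total 6.9 kcal/mol.
I at 60° is staggered. Cl at 120° is gauche with I at 60° (0.8); Cl at 120° is gauche with Ph at 180° (0.8); tBu at 240° is gauche with Ph at 180° (1.4). Total 3.0 kcal/mol.
I at 120° is eclipsed. H at 0° is eclipsed with H at 0° (1.0); Cl at 120° is eclipsed with I at 120° (3.0); tBu at 240° is eclipsed with Ph at 240° (4.9). Total 8.9 kcal/mol.
I at 180° is staggered. Cl at 120° is gauche with I at 180° (0.8); tBu at 240° is gauche with I at 180° (1.2); tBu at 240° is gauche with Ph at 300° (1.4). Total 3.4 kcal/mol.
I at 240° is eclipsed. H at 0° is eclipsed with Ph at 0° (1.7); Cl at 120° is eclipsed with H at 120° (1.5); tBu at 240° is eclipsed with I at 240° (4.4). Total 7.6 kcal/mol.
I at 300° is staggered. Cl at 120° is gauche with Ph at 60° (0.8); tBu at 240° is gauche with I at 300° (1.2). Total 2.0 kcal/mol.
The maximum (8.9 kcal/mol) occurs with I at 120°.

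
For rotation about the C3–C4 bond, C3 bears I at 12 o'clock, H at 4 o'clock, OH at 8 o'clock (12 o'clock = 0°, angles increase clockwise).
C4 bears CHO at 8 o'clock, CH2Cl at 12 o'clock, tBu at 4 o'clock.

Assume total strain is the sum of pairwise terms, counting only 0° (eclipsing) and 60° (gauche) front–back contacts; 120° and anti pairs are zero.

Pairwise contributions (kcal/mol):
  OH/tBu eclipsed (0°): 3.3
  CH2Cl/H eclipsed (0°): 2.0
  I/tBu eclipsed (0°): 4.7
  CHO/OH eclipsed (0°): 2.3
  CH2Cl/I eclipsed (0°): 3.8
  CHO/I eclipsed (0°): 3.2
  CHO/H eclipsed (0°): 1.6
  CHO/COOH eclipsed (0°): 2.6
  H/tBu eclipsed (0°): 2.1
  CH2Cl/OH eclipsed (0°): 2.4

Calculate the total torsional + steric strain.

8.2 kcal/mol

This conformer (eclipsed): I(0°)/CH2Cl(0°) eclipsed 3.8; H(120°)/tBu(120°) eclipsed 2.1; OH(240°)/CHO(240°) eclipsed 2.3 → 8.2 kcal/mol.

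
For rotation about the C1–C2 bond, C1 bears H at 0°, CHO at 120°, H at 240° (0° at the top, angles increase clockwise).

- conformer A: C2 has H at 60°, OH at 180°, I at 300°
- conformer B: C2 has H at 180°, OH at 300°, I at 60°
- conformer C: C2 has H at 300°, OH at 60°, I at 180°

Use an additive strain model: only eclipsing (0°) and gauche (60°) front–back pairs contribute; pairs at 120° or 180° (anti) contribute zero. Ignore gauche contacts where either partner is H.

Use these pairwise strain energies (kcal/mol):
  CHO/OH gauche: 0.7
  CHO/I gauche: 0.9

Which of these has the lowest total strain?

A (staggered): CHO(120°)/OH(180°) gauche 0.7 → 0.7 kcal/mol.
B (staggered): CHO(120°)/I(60°) gauche 0.9 → 0.9 kcal/mol.
C (staggered): CHO(120°)/OH(60°) gauche 0.7; CHO(120°)/I(180°) gauche 0.9 → 1.6 kcal/mol.
A has the lowest total (0.7 kcal/mol).

A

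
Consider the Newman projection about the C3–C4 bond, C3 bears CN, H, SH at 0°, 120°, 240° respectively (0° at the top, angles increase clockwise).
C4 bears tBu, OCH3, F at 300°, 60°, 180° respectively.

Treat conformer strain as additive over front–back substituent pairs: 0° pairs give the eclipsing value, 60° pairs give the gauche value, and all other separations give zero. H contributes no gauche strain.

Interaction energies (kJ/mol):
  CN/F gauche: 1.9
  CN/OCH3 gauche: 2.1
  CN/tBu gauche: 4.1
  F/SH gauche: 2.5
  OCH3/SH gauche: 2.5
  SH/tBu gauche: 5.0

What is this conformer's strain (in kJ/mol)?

13.7 kJ/mol

This conformer is staggered. CN at 0° is gauche with tBu at 300° (4.1); CN at 0° is gauche with OCH3 at 60° (2.1); SH at 240° is gauche with tBu at 300° (5.0); SH at 240° is gauche with F at 180° (2.5). Total 13.7 kJ/mol.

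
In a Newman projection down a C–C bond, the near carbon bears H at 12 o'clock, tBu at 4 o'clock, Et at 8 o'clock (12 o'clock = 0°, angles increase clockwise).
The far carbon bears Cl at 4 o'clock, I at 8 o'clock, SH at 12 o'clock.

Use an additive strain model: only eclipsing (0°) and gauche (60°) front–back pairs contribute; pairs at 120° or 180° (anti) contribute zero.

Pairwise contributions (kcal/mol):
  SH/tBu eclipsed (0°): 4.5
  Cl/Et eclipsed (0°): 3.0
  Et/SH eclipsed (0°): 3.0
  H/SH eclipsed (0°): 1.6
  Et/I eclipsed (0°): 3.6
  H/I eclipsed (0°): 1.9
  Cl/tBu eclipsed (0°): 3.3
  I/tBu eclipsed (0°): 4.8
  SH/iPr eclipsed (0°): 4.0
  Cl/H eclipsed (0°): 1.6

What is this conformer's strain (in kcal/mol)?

This conformer is eclipsed. H at 0° is eclipsed with SH at 0° (1.6); tBu at 120° is eclipsed with Cl at 120° (3.3); Et at 240° is eclipsed with I at 240° (3.6). Total 8.5 kcal/mol.

8.5 kcal/mol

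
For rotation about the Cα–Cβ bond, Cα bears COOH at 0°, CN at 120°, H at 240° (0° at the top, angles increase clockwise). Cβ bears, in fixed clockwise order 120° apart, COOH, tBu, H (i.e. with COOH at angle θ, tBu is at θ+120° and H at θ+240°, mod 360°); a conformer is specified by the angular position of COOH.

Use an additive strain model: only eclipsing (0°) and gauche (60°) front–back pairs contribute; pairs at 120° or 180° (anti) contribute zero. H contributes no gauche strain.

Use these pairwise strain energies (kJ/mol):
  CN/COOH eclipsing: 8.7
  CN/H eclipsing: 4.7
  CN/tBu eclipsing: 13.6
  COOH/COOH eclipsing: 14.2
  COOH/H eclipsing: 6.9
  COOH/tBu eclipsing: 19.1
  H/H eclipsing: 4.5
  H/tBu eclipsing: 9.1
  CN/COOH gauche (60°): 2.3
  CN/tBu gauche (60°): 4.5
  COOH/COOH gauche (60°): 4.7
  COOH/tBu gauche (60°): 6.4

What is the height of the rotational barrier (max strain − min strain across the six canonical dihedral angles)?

23.6 kJ/mol

COOH at 0° (eclipsed): COOH–COOH eclipsed, CN–tBu eclipsed, H–H eclipsed; 14.2 + 13.6 + 4.5 = 32.3 kJ/mol.
COOH at 60° (staggered): COOH–COOH gauche, CN–COOH gauche, CN–tBu gauche; 4.7 + 2.3 + 4.5 = 11.5 kJ/mol.
COOH at 120° (eclipsed): COOH–H eclipsed, CN–COOH eclipsed, H–tBu eclipsed; 6.9 + 8.7 + 9.1 = 24.7 kJ/mol.
COOH at 180° (staggered): COOH–tBu gauche, CN–COOH gauche; 6.4 + 2.3 = 8.7 kJ/mol.
COOH at 240° (eclipsed): COOH–tBu eclipsed, CN–H eclipsed, H–COOH eclipsed; 19.1 + 4.7 + 6.9 = 30.7 kJ/mol.
COOH at 300° (staggered): COOH–COOH gauche, COOH–tBu gauche, CN–tBu gauche; 4.7 + 6.4 + 4.5 = 15.6 kJ/mol.
Max at 0° (32.3 kJ/mol), min at 180° (8.7 kJ/mol); barrier = 23.6 kJ/mol.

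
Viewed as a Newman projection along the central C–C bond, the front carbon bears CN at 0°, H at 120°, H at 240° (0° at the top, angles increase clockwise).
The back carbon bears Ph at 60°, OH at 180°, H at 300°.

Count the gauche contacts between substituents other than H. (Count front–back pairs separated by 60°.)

Non-H gauche pairs: CN(0°)/Ph(60°) — 1 interaction.

1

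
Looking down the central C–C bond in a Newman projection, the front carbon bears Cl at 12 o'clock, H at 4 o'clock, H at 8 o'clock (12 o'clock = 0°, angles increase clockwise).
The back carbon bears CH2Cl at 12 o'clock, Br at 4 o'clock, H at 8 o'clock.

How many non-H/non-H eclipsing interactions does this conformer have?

Non-H eclipsing pairs: Cl(0°)/CH2Cl(0°) — 1 interaction.

1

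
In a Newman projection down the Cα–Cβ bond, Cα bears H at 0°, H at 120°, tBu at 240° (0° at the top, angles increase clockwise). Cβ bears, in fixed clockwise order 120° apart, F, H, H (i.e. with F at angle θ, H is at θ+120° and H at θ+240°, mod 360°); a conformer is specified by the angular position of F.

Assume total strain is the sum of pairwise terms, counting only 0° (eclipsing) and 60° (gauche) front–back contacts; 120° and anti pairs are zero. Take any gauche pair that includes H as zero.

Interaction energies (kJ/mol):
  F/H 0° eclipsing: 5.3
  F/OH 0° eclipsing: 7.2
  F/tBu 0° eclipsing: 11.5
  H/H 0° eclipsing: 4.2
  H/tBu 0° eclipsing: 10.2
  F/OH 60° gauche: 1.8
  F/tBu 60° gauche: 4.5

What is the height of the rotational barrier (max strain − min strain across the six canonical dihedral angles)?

F at 0° (eclipsed): H(0°)/F(0°) eclipsed 5.3; H(120°)/H(120°) eclipsed 4.2; tBu(240°)/H(240°) eclipsed 10.2 → 19.7 kJ/mol.
F at 60° (staggered): no non-H gauche contacts → 0.0 kJ/mol.
F at 120° (eclipsed): H(0°)/H(0°) eclipsed 4.2; H(120°)/F(120°) eclipsed 5.3; tBu(240°)/H(240°) eclipsed 10.2 → 19.7 kJ/mol.
F at 180° (staggered): tBu(240°)/F(180°) gauche 4.5 → 4.5 kJ/mol.
F at 240° (eclipsed): H(0°)/H(0°) eclipsed 4.2; H(120°)/H(120°) eclipsed 4.2; tBu(240°)/F(240°) eclipsed 11.5 → 19.9 kJ/mol.
F at 300° (staggered): tBu(240°)/F(300°) gauche 4.5 → 4.5 kJ/mol.
Max at 240° (19.9 kJ/mol), min at 60° (0.0 kJ/mol); barrier = 19.9 kJ/mol.

19.9 kJ/mol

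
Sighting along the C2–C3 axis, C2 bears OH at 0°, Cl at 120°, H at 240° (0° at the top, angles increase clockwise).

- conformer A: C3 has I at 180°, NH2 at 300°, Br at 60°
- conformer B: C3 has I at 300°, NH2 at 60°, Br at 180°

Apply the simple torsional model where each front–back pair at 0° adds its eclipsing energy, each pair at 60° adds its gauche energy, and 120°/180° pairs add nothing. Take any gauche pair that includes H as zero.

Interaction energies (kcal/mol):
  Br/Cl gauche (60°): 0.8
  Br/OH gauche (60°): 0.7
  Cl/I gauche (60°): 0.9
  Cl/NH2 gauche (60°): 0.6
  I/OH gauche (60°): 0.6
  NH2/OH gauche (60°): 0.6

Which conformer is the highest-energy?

A is staggered. OH at 0° is gauche with NH2 at 300° (0.6); OH at 0° is gauche with Br at 60° (0.7); Cl at 120° is gauche with I at 180° (0.9); Cl at 120° is gauche with Br at 60° (0.8). Total 3.0 kcal/mol.
B is staggered. OH at 0° is gauche with I at 300° (0.6); OH at 0° is gauche with NH2 at 60° (0.6); Cl at 120° is gauche with NH2 at 60° (0.6); Cl at 120° is gauche with Br at 180° (0.8). Total 2.6 kcal/mol.
A has the highest total (3.0 kcal/mol).

A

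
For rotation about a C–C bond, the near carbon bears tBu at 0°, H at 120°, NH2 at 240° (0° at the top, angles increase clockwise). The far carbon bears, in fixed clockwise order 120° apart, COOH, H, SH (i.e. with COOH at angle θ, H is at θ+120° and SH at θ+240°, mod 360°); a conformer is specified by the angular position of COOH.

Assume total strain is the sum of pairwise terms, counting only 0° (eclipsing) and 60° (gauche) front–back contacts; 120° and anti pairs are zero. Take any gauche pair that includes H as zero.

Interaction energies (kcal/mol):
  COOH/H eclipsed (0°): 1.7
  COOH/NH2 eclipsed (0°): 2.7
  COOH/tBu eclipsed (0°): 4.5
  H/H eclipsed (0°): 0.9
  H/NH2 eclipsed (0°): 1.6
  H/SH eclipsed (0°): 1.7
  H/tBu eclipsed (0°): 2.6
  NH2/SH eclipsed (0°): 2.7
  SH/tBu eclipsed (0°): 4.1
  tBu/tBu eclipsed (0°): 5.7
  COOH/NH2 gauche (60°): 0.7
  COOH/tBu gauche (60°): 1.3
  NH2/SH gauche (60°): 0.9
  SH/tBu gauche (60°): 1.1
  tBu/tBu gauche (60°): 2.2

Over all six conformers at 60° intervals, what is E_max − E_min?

6.3 kcal/mol

COOH at 0° (eclipsed): tBu–COOH eclipsed, H–H eclipsed, NH2–SH eclipsed; 4.5 + 0.9 + 2.7 = 8.1 kcal/mol.
COOH at 60° (staggered): tBu–COOH gauche, tBu–SH gauche, NH2–SH gauche; 1.3 + 1.1 + 0.9 = 3.3 kcal/mol.
COOH at 120° (eclipsed): tBu–SH eclipsed, H–COOH eclipsed, NH2–H eclipsed; 4.1 + 1.7 + 1.6 = 7.4 kcal/mol.
COOH at 180° (staggered): tBu–SH gauche, NH2–COOH gauche; 1.1 + 0.7 = 1.8 kcal/mol.
COOH at 240° (eclipsed): tBu–H eclipsed, H–SH eclipsed, NH2–COOH eclipsed; 2.6 + 1.7 + 2.7 = 7.0 kcal/mol.
COOH at 300° (staggered): tBu–COOH gauche, NH2–COOH gauche, NH2–SH gauche; 1.3 + 0.7 + 0.9 = 2.9 kcal/mol.
Max at 0° (8.1 kcal/mol), min at 180° (1.8 kcal/mol); barrier = 6.3 kcal/mol.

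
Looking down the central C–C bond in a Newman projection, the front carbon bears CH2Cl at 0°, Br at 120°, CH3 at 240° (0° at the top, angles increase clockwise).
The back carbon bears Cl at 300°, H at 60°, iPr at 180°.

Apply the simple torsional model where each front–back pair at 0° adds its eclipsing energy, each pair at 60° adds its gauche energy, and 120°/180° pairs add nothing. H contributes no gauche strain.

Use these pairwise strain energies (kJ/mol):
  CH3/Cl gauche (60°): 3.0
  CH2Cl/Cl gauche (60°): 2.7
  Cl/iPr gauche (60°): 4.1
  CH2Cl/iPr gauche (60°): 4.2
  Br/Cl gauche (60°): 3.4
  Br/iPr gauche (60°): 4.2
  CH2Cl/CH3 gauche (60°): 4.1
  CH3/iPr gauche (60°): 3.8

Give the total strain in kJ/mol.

13.7 kJ/mol

This conformer is staggered. CH2Cl at 0° is gauche with Cl at 300° (2.7); Br at 120° is gauche with iPr at 180° (4.2); CH3 at 240° is gauche with Cl at 300° (3.0); CH3 at 240° is gauche with iPr at 180° (3.8). Total 13.7 kJ/mol.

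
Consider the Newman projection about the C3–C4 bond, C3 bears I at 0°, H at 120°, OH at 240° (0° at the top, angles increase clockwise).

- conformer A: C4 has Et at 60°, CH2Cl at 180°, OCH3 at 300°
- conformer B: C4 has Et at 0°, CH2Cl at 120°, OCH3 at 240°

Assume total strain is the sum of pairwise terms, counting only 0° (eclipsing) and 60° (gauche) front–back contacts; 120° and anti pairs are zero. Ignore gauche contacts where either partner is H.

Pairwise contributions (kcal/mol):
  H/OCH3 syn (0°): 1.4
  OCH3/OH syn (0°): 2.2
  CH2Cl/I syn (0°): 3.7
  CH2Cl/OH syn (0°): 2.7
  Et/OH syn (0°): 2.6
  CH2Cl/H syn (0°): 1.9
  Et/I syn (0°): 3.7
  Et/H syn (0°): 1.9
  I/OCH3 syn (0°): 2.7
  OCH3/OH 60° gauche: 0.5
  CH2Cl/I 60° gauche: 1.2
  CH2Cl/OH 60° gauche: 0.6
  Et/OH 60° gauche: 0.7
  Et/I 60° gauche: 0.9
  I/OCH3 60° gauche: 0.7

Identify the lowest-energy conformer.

A (staggered): I–Et gauche, I–OCH3 gauche, OH–CH2Cl gauche, OH–OCH3 gauche; 0.9 + 0.7 + 0.6 + 0.5 = 2.7 kcal/mol.
B (eclipsed): I–Et eclipsed, H–CH2Cl eclipsed, OH–OCH3 eclipsed; 3.7 + 1.9 + 2.2 = 7.8 kcal/mol.
A has the lowest total (2.7 kcal/mol).

A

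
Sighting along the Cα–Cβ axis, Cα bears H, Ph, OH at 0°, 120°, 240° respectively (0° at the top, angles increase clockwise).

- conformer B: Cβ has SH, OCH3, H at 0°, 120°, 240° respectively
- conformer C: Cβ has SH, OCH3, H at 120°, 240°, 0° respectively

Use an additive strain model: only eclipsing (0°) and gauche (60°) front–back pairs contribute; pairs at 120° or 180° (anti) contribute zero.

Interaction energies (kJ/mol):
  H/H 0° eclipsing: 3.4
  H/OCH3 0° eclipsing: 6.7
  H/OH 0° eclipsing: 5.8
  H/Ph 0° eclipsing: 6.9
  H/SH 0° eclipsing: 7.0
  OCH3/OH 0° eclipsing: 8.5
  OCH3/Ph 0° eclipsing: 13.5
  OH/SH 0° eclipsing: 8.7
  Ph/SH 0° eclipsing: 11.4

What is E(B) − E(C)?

+3.0 kJ/mol

B (eclipsed): H(0°)/SH(0°) eclipsed 7.0; Ph(120°)/OCH3(120°) eclipsed 13.5; OH(240°)/H(240°) eclipsed 5.8 → 26.3 kJ/mol.
C (eclipsed): H(0°)/H(0°) eclipsed 3.4; Ph(120°)/SH(120°) eclipsed 11.4; OH(240°)/OCH3(240°) eclipsed 8.5 → 23.3 kJ/mol.
E(B) − E(C) = 26.3 − 23.3 = +3.0 kJ/mol.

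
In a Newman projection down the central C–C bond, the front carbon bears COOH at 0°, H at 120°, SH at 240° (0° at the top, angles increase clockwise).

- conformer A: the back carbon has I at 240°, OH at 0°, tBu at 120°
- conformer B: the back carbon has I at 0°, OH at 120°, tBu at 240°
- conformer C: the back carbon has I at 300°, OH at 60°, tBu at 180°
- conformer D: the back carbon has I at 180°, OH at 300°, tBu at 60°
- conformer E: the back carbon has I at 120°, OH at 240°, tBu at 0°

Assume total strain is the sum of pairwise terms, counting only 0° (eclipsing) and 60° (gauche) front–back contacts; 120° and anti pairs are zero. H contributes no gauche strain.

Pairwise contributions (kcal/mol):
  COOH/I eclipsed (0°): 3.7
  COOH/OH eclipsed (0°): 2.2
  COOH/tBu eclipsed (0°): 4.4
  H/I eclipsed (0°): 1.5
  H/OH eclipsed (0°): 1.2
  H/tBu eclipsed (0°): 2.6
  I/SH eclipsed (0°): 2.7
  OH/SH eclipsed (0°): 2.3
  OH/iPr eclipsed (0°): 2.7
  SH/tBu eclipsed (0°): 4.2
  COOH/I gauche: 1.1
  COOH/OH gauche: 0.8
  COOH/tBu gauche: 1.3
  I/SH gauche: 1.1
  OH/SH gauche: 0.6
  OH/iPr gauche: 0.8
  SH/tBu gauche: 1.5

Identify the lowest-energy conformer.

D

A (eclipsed): COOH–OH eclipsed, H–tBu eclipsed, SH–I eclipsed; 2.2 + 2.6 + 2.7 = 7.5 kcal/mol.
B (eclipsed): COOH–I eclipsed, H–OH eclipsed, SH–tBu eclipsed; 3.7 + 1.2 + 4.2 = 9.1 kcal/mol.
C (staggered): COOH–I gauche, COOH–OH gauche, SH–I gauche, SH–tBu gauche; 1.1 + 0.8 + 1.1 + 1.5 = 4.5 kcal/mol.
D (staggered): COOH–OH gauche, COOH–tBu gauche, SH–I gauche, SH–OH gauche; 0.8 + 1.3 + 1.1 + 0.6 = 3.8 kcal/mol.
E (eclipsed): COOH–tBu eclipsed, H–I eclipsed, SH–OH eclipsed; 4.4 + 1.5 + 2.3 = 8.2 kcal/mol.
D has the lowest total (3.8 kcal/mol).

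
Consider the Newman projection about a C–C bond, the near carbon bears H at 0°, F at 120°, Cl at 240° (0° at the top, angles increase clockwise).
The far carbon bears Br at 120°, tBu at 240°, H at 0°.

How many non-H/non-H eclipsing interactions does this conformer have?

Non-H eclipsing pairs: F(120°)/Br(120°); Cl(240°)/tBu(240°) — 2 interactions.

2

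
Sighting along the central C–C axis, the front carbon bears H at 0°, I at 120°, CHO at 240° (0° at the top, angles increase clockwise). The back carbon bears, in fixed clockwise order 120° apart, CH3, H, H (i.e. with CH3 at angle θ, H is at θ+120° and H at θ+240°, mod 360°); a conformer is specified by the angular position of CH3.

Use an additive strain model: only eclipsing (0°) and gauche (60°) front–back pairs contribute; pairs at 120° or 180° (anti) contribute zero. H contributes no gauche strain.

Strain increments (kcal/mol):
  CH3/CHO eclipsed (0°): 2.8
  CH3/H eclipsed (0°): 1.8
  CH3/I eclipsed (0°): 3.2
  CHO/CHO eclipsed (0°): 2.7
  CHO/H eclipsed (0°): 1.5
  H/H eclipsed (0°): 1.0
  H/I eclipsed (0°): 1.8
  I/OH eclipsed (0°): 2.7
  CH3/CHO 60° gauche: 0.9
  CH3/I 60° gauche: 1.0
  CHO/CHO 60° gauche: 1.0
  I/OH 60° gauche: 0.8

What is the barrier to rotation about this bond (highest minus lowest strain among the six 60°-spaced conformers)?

CH3 at 0° (eclipsed): H–CH3 eclipsed, I–H eclipsed, CHO–H eclipsed; 1.8 + 1.8 + 1.5 = 5.1 kcal/mol.
CH3 at 60° (staggered): I–CH3 gauche; 1.0 = 1.0 kcal/mol.
CH3 at 120° (eclipsed): H–H eclipsed, I–CH3 eclipsed, CHO–H eclipsed; 1.0 + 3.2 + 1.5 = 5.7 kcal/mol.
CH3 at 180° (staggered): I–CH3 gauche, CHO–CH3 gauche; 1.0 + 0.9 = 1.9 kcal/mol.
CH3 at 240° (eclipsed): H–H eclipsed, I–H eclipsed, CHO–CH3 eclipsed; 1.0 + 1.8 + 2.8 = 5.6 kcal/mol.
CH3 at 300° (staggered): CHO–CH3 gauche; 0.9 = 0.9 kcal/mol.
Max at 120° (5.7 kcal/mol), min at 300° (0.9 kcal/mol); barrier = 4.8 kcal/mol.

4.8 kcal/mol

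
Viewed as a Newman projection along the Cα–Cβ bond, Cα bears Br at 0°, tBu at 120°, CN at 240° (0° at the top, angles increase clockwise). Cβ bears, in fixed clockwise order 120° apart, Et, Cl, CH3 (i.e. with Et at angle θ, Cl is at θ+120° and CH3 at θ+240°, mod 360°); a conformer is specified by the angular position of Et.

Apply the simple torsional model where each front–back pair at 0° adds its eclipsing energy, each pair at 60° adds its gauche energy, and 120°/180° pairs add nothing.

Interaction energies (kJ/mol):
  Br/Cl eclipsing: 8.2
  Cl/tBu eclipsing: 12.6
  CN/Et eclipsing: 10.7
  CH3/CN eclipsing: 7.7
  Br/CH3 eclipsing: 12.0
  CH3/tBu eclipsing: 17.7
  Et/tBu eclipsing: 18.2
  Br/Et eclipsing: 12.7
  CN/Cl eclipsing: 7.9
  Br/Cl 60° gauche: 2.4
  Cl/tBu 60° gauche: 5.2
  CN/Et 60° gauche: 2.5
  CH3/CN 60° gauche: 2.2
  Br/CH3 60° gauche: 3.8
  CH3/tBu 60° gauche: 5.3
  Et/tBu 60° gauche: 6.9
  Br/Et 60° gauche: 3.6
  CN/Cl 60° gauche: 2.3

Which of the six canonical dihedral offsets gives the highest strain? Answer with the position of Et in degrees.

120°

Et at 0° (eclipsed): Br(0°)/Et(0°) eclipsed 12.7; tBu(120°)/Cl(120°) eclipsed 12.6; CN(240°)/CH3(240°) eclipsed 7.7 → 33.0 kJ/mol.
Et at 60° (staggered): Br(0°)/Et(60°) gauche 3.6; Br(0°)/CH3(300°) gauche 3.8; tBu(120°)/Et(60°) gauche 6.9; tBu(120°)/Cl(180°) gauche 5.2; CN(240°)/Cl(180°) gauche 2.3; CN(240°)/CH3(300°) gauche 2.2 → 24.0 kJ/mol.
Et at 120° (eclipsed): Br(0°)/CH3(0°) eclipsed 12.0; tBu(120°)/Et(120°) eclipsed 18.2; CN(240°)/Cl(240°) eclipsed 7.9 → 38.1 kJ/mol.
Et at 180° (staggered): Br(0°)/Cl(300°) gauche 2.4; Br(0°)/CH3(60°) gauche 3.8; tBu(120°)/Et(180°) gauche 6.9; tBu(120°)/CH3(60°) gauche 5.3; CN(240°)/Et(180°) gauche 2.5; CN(240°)/Cl(300°) gauche 2.3 → 23.2 kJ/mol.
Et at 240° (eclipsed): Br(0°)/Cl(0°) eclipsed 8.2; tBu(120°)/CH3(120°) eclipsed 17.7; CN(240°)/Et(240°) eclipsed 10.7 → 36.6 kJ/mol.
Et at 300° (staggered): Br(0°)/Et(300°) gauche 3.6; Br(0°)/Cl(60°) gauche 2.4; tBu(120°)/Cl(60°) gauche 5.2; tBu(120°)/CH3(180°) gauche 5.3; CN(240°)/Et(300°) gauche 2.5; CN(240°)/CH3(180°) gauche 2.2 → 21.2 kJ/mol.
The maximum (38.1 kJ/mol) occurs with Et at 120°.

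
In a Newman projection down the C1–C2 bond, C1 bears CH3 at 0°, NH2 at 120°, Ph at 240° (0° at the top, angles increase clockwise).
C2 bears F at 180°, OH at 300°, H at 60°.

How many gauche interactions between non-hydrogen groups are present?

Non-H gauche pairs: CH3(0°)/OH(300°); NH2(120°)/F(180°); Ph(240°)/F(180°); Ph(240°)/OH(300°) — 4 interactions.

4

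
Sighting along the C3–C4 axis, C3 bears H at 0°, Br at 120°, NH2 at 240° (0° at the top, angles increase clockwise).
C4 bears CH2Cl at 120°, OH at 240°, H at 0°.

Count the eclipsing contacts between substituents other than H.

2

Non-H eclipsing pairs: Br(120°)/CH2Cl(120°); NH2(240°)/OH(240°) — 2 interactions.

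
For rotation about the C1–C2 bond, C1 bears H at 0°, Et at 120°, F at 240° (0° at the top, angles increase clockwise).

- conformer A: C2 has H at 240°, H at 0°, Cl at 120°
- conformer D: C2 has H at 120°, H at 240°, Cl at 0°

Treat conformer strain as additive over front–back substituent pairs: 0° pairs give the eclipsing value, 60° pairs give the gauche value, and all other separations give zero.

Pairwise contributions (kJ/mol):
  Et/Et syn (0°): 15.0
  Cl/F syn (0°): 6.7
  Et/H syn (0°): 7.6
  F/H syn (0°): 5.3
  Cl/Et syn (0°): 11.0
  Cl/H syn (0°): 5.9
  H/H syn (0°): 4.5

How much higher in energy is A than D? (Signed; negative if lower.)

A (eclipsed): H–H eclipsed, Et–Cl eclipsed, F–H eclipsed; 4.5 + 11.0 + 5.3 = 20.8 kJ/mol.
D (eclipsed): H–Cl eclipsed, Et–H eclipsed, F–H eclipsed; 5.9 + 7.6 + 5.3 = 18.8 kJ/mol.
E(A) − E(D) = 20.8 − 18.8 = +2.0 kJ/mol.

+2.0 kJ/mol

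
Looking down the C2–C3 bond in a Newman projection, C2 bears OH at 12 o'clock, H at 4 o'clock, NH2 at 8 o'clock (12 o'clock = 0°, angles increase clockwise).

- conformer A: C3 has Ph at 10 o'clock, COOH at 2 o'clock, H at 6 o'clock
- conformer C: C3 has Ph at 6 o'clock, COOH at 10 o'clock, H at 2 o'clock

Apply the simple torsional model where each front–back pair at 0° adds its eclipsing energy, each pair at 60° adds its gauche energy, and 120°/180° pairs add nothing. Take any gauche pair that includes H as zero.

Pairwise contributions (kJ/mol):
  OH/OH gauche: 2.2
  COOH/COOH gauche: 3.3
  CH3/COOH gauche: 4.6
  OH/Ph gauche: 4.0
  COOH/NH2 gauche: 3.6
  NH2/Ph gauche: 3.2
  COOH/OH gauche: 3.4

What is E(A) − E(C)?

+0.4 kJ/mol

A (staggered): OH–Ph gauche, OH–COOH gauche, NH2–Ph gauche; 4.0 + 3.4 + 3.2 = 10.6 kJ/mol.
C (staggered): OH–COOH gauche, NH2–Ph gauche, NH2–COOH gauche; 3.4 + 3.2 + 3.6 = 10.2 kJ/mol.
E(A) − E(C) = 10.6 − 10.2 = +0.4 kJ/mol.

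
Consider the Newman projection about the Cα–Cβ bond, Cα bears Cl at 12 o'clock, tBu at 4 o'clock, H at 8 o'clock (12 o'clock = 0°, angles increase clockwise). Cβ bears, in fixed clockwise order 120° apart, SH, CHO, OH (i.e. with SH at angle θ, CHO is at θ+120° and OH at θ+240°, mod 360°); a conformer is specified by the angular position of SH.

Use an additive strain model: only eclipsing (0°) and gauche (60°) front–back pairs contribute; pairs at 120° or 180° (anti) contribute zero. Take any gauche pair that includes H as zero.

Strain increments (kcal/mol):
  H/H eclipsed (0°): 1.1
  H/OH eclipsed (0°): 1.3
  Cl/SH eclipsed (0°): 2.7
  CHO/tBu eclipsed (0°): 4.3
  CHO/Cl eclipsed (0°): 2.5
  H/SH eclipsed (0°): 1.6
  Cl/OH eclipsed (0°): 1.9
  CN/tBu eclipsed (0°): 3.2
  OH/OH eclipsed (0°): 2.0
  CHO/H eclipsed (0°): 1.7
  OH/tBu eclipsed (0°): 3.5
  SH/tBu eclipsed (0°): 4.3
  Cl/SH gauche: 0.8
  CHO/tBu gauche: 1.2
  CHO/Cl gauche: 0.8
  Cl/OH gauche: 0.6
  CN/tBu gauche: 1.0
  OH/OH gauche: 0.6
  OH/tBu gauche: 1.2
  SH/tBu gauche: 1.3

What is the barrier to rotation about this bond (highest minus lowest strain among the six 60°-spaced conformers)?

4.4 kcal/mol

SH at 0° is eclipsed. Cl at 0° is eclipsed with SH at 0° (2.7); tBu at 120° is eclipsed with CHO at 120° (4.3); H at 240° is eclipsed with OH at 240° (1.3). Total 8.3 kcal/mol.
SH at 60° is staggered. Cl at 0° is gauche with SH at 60° (0.8); Cl at 0° is gauche with OH at 300° (0.6); tBu at 120° is gauche with SH at 60° (1.3); tBu at 120° is gauche with CHO at 180° (1.2). Total 3.9 kcal/mol.
SH at 120° is eclipsed. Cl at 0° is eclipsed with OH at 0° (1.9); tBu at 120° is eclipsed with SH at 120° (4.3); H at 240° is eclipsed with CHO at 240° (1.7). Total 7.9 kcal/mol.
SH at 180° is staggered. Cl at 0° is gauche with CHO at 300° (0.8); Cl at 0° is gauche with OH at 60° (0.6); tBu at 120° is gauche with SH at 180° (1.3); tBu at 120° is gauche with OH at 60° (1.2). Total 3.9 kcal/mol.
SH at 240° is eclipsed. Cl at 0° is eclipsed with CHO at 0° (2.5); tBu at 120° is eclipsed with OH at 120° (3.5); H at 240° is eclipsed with SH at 240° (1.6). Total 7.6 kcal/mol.
SH at 300° is staggered. Cl at 0° is gauche with SH at 300° (0.8); Cl at 0° is gauche with CHO at 60° (0.8); tBu at 120° is gauche with CHO at 60° (1.2); tBu at 120° is gauche with OH at 180° (1.2). Total 4.0 kcal/mol.
Max at 0° (8.3 kcal/mol), min at 60° (3.9 kcal/mol); barrier = 4.4 kcal/mol.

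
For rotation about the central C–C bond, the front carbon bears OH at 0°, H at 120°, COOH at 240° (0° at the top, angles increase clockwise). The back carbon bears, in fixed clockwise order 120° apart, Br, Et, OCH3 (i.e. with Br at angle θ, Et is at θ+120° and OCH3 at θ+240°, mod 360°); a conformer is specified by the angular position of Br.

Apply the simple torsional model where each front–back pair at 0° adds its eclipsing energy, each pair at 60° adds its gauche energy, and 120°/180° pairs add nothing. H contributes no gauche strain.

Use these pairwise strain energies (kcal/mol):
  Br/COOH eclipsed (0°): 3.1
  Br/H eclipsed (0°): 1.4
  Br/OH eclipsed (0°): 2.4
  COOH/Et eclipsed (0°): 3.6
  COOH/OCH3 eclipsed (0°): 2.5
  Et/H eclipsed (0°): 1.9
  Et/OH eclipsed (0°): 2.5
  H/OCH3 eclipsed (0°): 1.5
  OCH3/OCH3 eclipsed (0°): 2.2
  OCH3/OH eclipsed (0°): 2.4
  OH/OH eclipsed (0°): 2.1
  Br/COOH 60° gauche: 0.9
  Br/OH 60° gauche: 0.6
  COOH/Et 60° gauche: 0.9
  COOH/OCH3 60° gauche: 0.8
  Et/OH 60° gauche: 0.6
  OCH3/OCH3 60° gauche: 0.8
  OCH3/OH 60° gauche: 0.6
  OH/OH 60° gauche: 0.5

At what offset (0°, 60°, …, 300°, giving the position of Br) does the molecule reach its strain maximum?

Br at 0° (eclipsed): OH(0°)/Br(0°) eclipsed 2.4; H(120°)/Et(120°) eclipsed 1.9; COOH(240°)/OCH3(240°) eclipsed 2.5 → 6.8 kcal/mol.
Br at 60° (staggered): OH(0°)/Br(60°) gauche 0.6; OH(0°)/OCH3(300°) gauche 0.6; COOH(240°)/Et(180°) gauche 0.9; COOH(240°)/OCH3(300°) gauche 0.8 → 2.9 kcal/mol.
Br at 120° (eclipsed): OH(0°)/OCH3(0°) eclipsed 2.4; H(120°)/Br(120°) eclipsed 1.4; COOH(240°)/Et(240°) eclipsed 3.6 → 7.4 kcal/mol.
Br at 180° (staggered): OH(0°)/Et(300°) gauche 0.6; OH(0°)/OCH3(60°) gauche 0.6; COOH(240°)/Br(180°) gauche 0.9; COOH(240°)/Et(300°) gauche 0.9 → 3.0 kcal/mol.
Br at 240° (eclipsed): OH(0°)/Et(0°) eclipsed 2.5; H(120°)/OCH3(120°) eclipsed 1.5; COOH(240°)/Br(240°) eclipsed 3.1 → 7.1 kcal/mol.
Br at 300° (staggered): OH(0°)/Br(300°) gauche 0.6; OH(0°)/Et(60°) gauche 0.6; COOH(240°)/Br(300°) gauche 0.9; COOH(240°)/OCH3(180°) gauche 0.8 → 2.9 kcal/mol.
The maximum (7.4 kcal/mol) occurs with Br at 120°.

120°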